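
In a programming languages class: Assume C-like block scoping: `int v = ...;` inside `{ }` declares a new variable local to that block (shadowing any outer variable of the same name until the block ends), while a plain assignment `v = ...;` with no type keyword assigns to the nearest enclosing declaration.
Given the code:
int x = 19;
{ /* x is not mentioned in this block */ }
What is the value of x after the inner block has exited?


Analyzing scoping rules:
Outer scope: declares x = 19
Inner block: x is neither redeclared nor assigned -> unchanged
After the block -> 19
Result: 19

19


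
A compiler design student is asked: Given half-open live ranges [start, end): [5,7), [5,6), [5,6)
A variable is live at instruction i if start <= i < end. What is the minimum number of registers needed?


Live ranges:
  Var0: [5, 7)
  Var1: [5, 6)
  Var2: [5, 6)
Sweep-line events (position, delta, active):
  pos=5 start -> active=1
  pos=5 start -> active=2
  pos=5 start -> active=3
  pos=6 end -> active=2
  pos=6 end -> active=1
  pos=7 end -> active=0
Maximum simultaneous active: 3
Minimum registers needed: 3

3


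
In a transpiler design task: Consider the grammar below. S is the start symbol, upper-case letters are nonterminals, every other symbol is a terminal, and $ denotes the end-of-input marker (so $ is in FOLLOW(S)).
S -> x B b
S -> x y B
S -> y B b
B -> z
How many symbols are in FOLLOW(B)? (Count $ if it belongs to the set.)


S is the start symbol and does not occur in any rule body, so FOLLOW(S) = {$}.
Examining every occurrence of B in a rule body:
  S -> x B b : B is followed by terminal 'b' -> add 'b'
  S -> x y B : B is at the right end -> add FOLLOW(S) = {$}
  S -> y B b : B is followed by terminal 'b' -> add 'b' (already in the set)
  B -> z : B does not occur in the body -> contributes nothing
FOLLOW(B) = {b, $}
Count: 2

2


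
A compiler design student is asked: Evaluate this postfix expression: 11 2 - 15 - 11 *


Processing tokens left to right:
Push 11, Push 2
Pop 11 and 2, compute 11 - 2 = 9, push 9
Push 15
Pop 9 and 15, compute 9 - 15 = -6, push -6
Push 11
Pop -6 and 11, compute -6 * 11 = -66, push -66
Stack result: -66

-66


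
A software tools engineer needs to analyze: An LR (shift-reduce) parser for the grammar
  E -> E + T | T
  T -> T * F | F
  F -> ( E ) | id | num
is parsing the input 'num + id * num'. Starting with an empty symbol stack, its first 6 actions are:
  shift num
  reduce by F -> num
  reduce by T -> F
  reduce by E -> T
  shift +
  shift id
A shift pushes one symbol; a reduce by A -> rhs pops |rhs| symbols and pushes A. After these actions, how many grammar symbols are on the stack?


Tracking the symbol stack through each action:
  Action 1: shift 'num' : push -> stack = [num] (size 1)
  Action 2: reduce by F -> num : pop 1, push F -> stack = [F] (size 1)
  Action 3: reduce by T -> F : pop 1, push T -> stack = [T] (size 1)
  Action 4: reduce by E -> T : pop 1, push E -> stack = [E] (size 1)
  Action 5: shift '+' : push -> stack = [E, +] (size 2)
  Action 6: shift 'id' : push -> stack = [E, +, id] (size 3)
Final stack size: 3

3


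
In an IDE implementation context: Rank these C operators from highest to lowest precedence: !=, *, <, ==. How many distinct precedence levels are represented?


Looking up precedence for each operator:
  != -> precedence 3
  * -> precedence 6
  < -> precedence 4
  == -> precedence 3
Sorted highest to lowest: *, <, !=, ==
Distinct precedence values: [6, 4, 3]
Number of distinct levels: 3

3


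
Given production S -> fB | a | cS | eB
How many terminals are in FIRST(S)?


Production: S -> fB | a | cS | eB
Examining each alternative for leading terminals:
  S -> fB : first terminal = 'f'
  S -> a : first terminal = 'a'
  S -> cS : first terminal = 'c'
  S -> eB : first terminal = 'e'
FIRST(S) = {a, c, e, f}
Count: 4

4


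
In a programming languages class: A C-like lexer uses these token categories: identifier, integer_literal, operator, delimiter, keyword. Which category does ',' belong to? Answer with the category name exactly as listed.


Token: ','
Checking categories:
  identifier: no
  integer_literal: no
  operator: no
  keyword: no
  delimiter: YES
Category: delimiter

delimiter


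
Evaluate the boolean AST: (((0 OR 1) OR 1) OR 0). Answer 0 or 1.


Step 1: Evaluate inner node
  0 OR 1 = 1
Step 2: Evaluate next node
  1 OR 1 = 1
Step 3: Evaluate root node
  1 OR 0 = 1

1


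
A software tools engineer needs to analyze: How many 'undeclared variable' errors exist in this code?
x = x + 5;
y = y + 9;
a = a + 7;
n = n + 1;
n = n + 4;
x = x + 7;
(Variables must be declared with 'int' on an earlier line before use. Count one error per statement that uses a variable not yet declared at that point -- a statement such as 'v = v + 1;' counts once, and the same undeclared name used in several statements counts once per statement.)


Scanning code line by line:
  Line 1: use 'x' -> ERROR (undeclared)
  Line 2: use 'y' -> ERROR (undeclared)
  Line 3: use 'a' -> ERROR (undeclared)
  Line 4: use 'n' -> ERROR (undeclared)
  Line 5: use 'n' -> ERROR (undeclared)
  Line 6: use 'x' -> ERROR (undeclared)
Total undeclared variable errors: 6

6


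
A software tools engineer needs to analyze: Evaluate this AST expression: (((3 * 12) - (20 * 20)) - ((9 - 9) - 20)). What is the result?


Expression: (((3 * 12) - (20 * 20)) - ((9 - 9) - 20))
Evaluating step by step:
  3 * 12 = 36
  20 * 20 = 400
  36 - 400 = -364
  9 - 9 = 0
  0 - 20 = -20
  -364 - -20 = -344
Result: -344

-344


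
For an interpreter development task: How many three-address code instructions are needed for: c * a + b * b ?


Expression: c * a + b * b
Generating three-address code (respecting * over +/- precedence):
  Instruction 1: t1 = c * a
  Instruction 2: t2 = b * b
  Instruction 3: t3 = t1 + t2
Total instructions: 3

3


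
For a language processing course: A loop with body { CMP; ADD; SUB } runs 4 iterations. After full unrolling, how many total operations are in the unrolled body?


Loop body operations: CMP, ADD, SUB (3 ops per iteration)
Unrolling 4 iterations:
  Iteration 1: CMP, ADD, SUB (3 ops)
  Iteration 2: CMP, ADD, SUB (3 ops)
  Iteration 3: CMP, ADD, SUB (3 ops)
  Iteration 4: CMP, ADD, SUB (3 ops)
Total: 4 iterations * 3 ops/iter = 12 operations

12


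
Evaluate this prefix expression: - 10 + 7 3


Parsing prefix expression: - 10 + 7 3
Step 1: Innermost operation '+ 7 3'
  7 + 3 = 10
Step 2: Outer operation '- 10 [10]'
  10 - 10 = 0

0


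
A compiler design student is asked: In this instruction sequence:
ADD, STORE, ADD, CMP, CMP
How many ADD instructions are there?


Scanning instruction sequence for ADD:
  Position 1: ADD <- MATCH
  Position 2: STORE
  Position 3: ADD <- MATCH
  Position 4: CMP
  Position 5: CMP
Matches at positions: [1, 3]
Total ADD count: 2

2


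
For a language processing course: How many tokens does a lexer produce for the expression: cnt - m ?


Scanning 'cnt - m'
Token 1: 'cnt' -> identifier
Token 2: '-' -> operator
Token 3: 'm' -> identifier
Total tokens: 3

3


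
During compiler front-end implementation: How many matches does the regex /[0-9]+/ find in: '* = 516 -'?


Pattern: /[0-9]+/ (int literals)
Input: '* = 516 -'
Scanning for matches:
  Match 1: '516'
Total matches: 1

1


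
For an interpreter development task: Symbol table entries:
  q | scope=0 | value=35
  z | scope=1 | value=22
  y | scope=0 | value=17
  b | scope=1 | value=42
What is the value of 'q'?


Searching symbol table for 'q':
  q | scope=0 | value=35 <- MATCH
  z | scope=1 | value=22
  y | scope=0 | value=17
  b | scope=1 | value=42
Found 'q' at scope 0 with value 35

35


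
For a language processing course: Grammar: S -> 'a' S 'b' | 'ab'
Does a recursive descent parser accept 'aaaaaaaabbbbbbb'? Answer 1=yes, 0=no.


Grammar accepts strings of the form a^n b^n (n >= 1)
Word: 'aaaaaaaabbbbbbb'
Counting: 8 a's and 7 b's
Check: 8 == 7? No
Mismatch: a-count != b-count
Rejected

0


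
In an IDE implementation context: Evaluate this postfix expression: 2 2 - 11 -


Processing tokens left to right:
Push 2, Push 2
Pop 2 and 2, compute 2 - 2 = 0, push 0
Push 11
Pop 0 and 11, compute 0 - 11 = -11, push -11
Stack result: -11

-11


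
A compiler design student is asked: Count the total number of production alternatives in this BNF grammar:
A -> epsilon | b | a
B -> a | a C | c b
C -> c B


Counting alternatives per rule:
  A: 3 alternative(s)
  B: 3 alternative(s)
  C: 1 alternative(s)
Sum: 3 + 3 + 1 = 7

7


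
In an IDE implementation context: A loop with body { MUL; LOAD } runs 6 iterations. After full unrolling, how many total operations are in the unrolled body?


Loop body operations: MUL, LOAD (2 ops per iteration)
Unrolling 6 iterations:
  Iteration 1: MUL, LOAD (2 ops)
  Iteration 2: MUL, LOAD (2 ops)
  Iteration 3: MUL, LOAD (2 ops)
  Iteration 4: MUL, LOAD (2 ops)
  Iteration 5: MUL, LOAD (2 ops)
  Iteration 6: MUL, LOAD (2 ops)
Total: 6 iterations * 2 ops/iter = 12 operations

12


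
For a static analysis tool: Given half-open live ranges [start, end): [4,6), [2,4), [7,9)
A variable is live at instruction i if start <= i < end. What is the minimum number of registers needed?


Live ranges:
  Var0: [4, 6)
  Var1: [2, 4)
  Var2: [7, 9)
Sweep-line events (position, delta, active):
  pos=2 start -> active=1
  pos=4 end -> active=0
  pos=4 start -> active=1
  pos=6 end -> active=0
  pos=7 start -> active=1
  pos=9 end -> active=0
Maximum simultaneous active: 1
Minimum registers needed: 1

1


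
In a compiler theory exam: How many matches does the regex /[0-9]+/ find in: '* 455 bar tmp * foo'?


Pattern: /[0-9]+/ (int literals)
Input: '* 455 bar tmp * foo'
Scanning for matches:
  Match 1: '455'
Total matches: 1

1


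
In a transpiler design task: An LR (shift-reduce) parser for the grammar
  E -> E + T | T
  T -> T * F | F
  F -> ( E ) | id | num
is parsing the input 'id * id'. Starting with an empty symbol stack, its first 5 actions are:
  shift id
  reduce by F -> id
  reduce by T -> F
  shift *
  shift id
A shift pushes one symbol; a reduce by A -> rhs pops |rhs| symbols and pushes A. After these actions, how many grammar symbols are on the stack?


Tracking the symbol stack through each action:
  Action 1: shift 'id' : push -> stack = [id] (size 1)
  Action 2: reduce by F -> id : pop 1, push F -> stack = [F] (size 1)
  Action 3: reduce by T -> F : pop 1, push T -> stack = [T] (size 1)
  Action 4: shift '*' : push -> stack = [T, *] (size 2)
  Action 5: shift 'id' : push -> stack = [T, *, id] (size 3)
Final stack size: 3

3


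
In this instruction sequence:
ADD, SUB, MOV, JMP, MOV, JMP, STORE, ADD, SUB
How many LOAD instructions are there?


Scanning instruction sequence for LOAD:
  Position 1: ADD
  Position 2: SUB
  Position 3: MOV
  Position 4: JMP
  Position 5: MOV
  Position 6: JMP
  Position 7: STORE
  Position 8: ADD
  Position 9: SUB
Matches at positions: []
Total LOAD count: 0

0


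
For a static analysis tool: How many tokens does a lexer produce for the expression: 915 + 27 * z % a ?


Scanning '915 + 27 * z % a'
Token 1: '915' -> integer_literal
Token 2: '+' -> operator
Token 3: '27' -> integer_literal
Token 4: '*' -> operator
Token 5: 'z' -> identifier
Token 6: '%' -> operator
Token 7: 'a' -> identifier
Total tokens: 7

7


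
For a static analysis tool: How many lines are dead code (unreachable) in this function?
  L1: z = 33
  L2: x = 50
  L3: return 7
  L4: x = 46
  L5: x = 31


Analyzing control flow:
  L1: reachable (before return)
  L2: reachable (before return)
  L3: reachable (return statement)
  L4: DEAD (after return at L3)
  L5: DEAD (after return at L3)
Return at L3, total lines = 5
Dead lines: L4 through L5
Count: 2

2


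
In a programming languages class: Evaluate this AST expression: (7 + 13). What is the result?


Expression: (7 + 13)
Evaluating step by step:
  7 + 13 = 20
Result: 20

20


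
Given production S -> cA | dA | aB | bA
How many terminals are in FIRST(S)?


Production: S -> cA | dA | aB | bA
Examining each alternative for leading terminals:
  S -> cA : first terminal = 'c'
  S -> dA : first terminal = 'd'
  S -> aB : first terminal = 'a'
  S -> bA : first terminal = 'b'
FIRST(S) = {a, b, c, d}
Count: 4

4


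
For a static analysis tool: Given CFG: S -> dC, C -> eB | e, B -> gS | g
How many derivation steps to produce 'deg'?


Grammar: S -> dC, C -> eB | e, B -> gS | g
Deriving 'deg':
Step 1: S -> dC => dC
Step 2: C -> eB => deB
Step 3: B -> g => deg
Total derivation steps: 3

3


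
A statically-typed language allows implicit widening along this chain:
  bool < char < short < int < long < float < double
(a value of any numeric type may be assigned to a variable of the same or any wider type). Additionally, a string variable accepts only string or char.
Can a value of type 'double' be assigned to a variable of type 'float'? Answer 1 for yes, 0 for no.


Target variable type: float
Source value type: double
Numeric ranks: double=6, float=5
Widening allowed iff rank(source) <= rank(target): 6 <= 5? No
Result: 0

0


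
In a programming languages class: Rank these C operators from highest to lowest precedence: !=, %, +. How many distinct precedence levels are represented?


Looking up precedence for each operator:
  != -> precedence 3
  % -> precedence 6
  + -> precedence 5
Sorted highest to lowest: %, +, !=
Distinct precedence values: [6, 5, 3]
Number of distinct levels: 3

3


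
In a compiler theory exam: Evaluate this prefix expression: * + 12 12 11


Parsing prefix expression: * + 12 12 11
Step 1: Innermost operation '+ 12 12'
  12 + 12 = 24
Step 2: Outer operation '* [24] 11'
  24 * 11 = 264

264


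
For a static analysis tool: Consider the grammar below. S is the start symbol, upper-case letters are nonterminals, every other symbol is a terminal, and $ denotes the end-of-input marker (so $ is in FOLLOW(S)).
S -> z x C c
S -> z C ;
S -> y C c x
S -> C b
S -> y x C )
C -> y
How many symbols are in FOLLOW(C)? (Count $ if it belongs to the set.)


S is the start symbol and does not occur in any rule body, so FOLLOW(S) = {$}.
Examining every occurrence of C in a rule body:
  S -> z x C c : C is followed by terminal 'c' -> add 'c'
  S -> z C ; : C is followed by terminal ';' -> add ';'
  S -> y C c x : C is followed by terminal 'c' -> add 'c' (already in the set)
  S -> C b : C is followed by terminal 'b' -> add 'b'
  S -> y x C ) : C is followed by terminal ')' -> add ')'
  C -> y : C does not occur in the body -> contributes nothing
FOLLOW(C) = {), ;, b, c}
Count: 4

4


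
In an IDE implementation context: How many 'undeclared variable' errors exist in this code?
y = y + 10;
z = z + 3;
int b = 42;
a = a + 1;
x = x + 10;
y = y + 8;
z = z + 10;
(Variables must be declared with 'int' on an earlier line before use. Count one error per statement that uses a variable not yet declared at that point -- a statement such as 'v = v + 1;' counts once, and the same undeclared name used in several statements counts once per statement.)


Scanning code line by line:
  Line 1: use 'y' -> ERROR (undeclared)
  Line 2: use 'z' -> ERROR (undeclared)
  Line 3: declare 'b' -> declared = ['b']
  Line 4: use 'a' -> ERROR (undeclared)
  Line 5: use 'x' -> ERROR (undeclared)
  Line 6: use 'y' -> ERROR (undeclared)
  Line 7: use 'z' -> ERROR (undeclared)
Total undeclared variable errors: 6

6


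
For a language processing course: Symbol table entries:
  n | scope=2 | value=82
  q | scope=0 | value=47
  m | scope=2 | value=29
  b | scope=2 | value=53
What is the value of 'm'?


Searching symbol table for 'm':
  n | scope=2 | value=82
  q | scope=0 | value=47
  m | scope=2 | value=29 <- MATCH
  b | scope=2 | value=53
Found 'm' at scope 2 with value 29

29


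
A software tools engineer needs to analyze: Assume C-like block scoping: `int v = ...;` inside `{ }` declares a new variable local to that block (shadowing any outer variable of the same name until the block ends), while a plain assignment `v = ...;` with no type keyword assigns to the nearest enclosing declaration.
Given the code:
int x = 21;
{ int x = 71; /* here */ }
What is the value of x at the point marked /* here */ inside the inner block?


Analyzing scoping rules:
Outer scope: declares x = 21
Inner block: 'int x = 71;' declares a NEW x that shadows the outer one
Inside the block the inner declaration is in scope -> 71
Result: 71

71


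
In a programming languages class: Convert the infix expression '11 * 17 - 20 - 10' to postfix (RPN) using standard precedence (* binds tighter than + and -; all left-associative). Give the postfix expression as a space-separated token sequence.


Applying the shunting-yard algorithm:
  Operand 11 -> output
  Push '*' onto operator stack -> op-stack: [*]
  Operand 17 -> output
  See '-' (prec 1); top '*' (prec 2) >= it -> pop '*' to output
  Push '-' onto operator stack -> op-stack: [-]
  Operand 20 -> output
  See '-' (prec 1); top '-' (prec 1) >= it -> pop '-' to output
  Push '-' onto operator stack -> op-stack: [-]
  Operand 10 -> output
  End of input: pop '-' to output
Postfix result: 11 17 * 20 - 10 -

11 17 * 20 - 10 -


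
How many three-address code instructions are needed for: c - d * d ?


Expression: c - d * d
Generating three-address code (respecting * over +/- precedence):
  Instruction 1: t1 = d * d
  Instruction 2: t2 = c - t1
Total instructions: 2

2


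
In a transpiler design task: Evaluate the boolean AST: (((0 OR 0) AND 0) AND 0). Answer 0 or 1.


Step 1: Evaluate inner node
  0 OR 0 = 0
Step 2: Evaluate next node
  0 AND 0 = 0
Step 3: Evaluate root node
  0 AND 0 = 0

0


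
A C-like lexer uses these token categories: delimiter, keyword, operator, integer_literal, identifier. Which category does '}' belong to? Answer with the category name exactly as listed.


Token: '}'
Checking categories:
  identifier: no
  integer_literal: no
  operator: no
  keyword: no
  delimiter: YES
Category: delimiter

delimiter


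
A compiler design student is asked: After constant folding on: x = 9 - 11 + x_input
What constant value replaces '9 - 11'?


Identifying constant sub-expression:
  Original: x = 9 - 11 + x_input
  9 and 11 are both compile-time constants
  Evaluating: 9 - 11 = -2
  After folding: x = -2 + x_input

-2


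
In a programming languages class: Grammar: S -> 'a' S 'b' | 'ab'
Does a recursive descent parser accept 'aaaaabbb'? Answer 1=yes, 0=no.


Grammar accepts strings of the form a^n b^n (n >= 1)
Word: 'aaaaabbb'
Counting: 5 a's and 3 b's
Check: 5 == 3? No
Mismatch: a-count != b-count
Rejected

0


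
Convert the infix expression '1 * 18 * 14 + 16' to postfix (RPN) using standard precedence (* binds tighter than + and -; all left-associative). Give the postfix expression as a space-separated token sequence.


Applying the shunting-yard algorithm:
  Operand 1 -> output
  Push '*' onto operator stack -> op-stack: [*]
  Operand 18 -> output
  See '*' (prec 2); top '*' (prec 2) >= it -> pop '*' to output
  Push '*' onto operator stack -> op-stack: [*]
  Operand 14 -> output
  See '+' (prec 1); top '*' (prec 2) >= it -> pop '*' to output
  Push '+' onto operator stack -> op-stack: [+]
  Operand 16 -> output
  End of input: pop '+' to output
Postfix result: 1 18 * 14 * 16 +

1 18 * 14 * 16 +


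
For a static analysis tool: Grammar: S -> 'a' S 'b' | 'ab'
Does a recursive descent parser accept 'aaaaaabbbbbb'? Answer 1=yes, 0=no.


Grammar accepts strings of the form a^n b^n (n >= 1)
Word: 'aaaaaabbbbbb'
Counting: 6 a's and 6 b's
Check: 6 == 6? Yes
Derivation (S -> aSb applied 5 time(s), then S -> ab): S => aSb => aaSbb => aaaSbbb => aaaaSbbbb => aaaaaSbbbbb => aaaaaabbbbbb
Accepted

1


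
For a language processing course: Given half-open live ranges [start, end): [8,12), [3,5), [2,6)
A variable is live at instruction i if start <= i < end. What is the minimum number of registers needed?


Live ranges:
  Var0: [8, 12)
  Var1: [3, 5)
  Var2: [2, 6)
Sweep-line events (position, delta, active):
  pos=2 start -> active=1
  pos=3 start -> active=2
  pos=5 end -> active=1
  pos=6 end -> active=0
  pos=8 start -> active=1
  pos=12 end -> active=0
Maximum simultaneous active: 2
Minimum registers needed: 2

2


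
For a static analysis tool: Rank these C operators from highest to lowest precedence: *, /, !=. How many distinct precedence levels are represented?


Looking up precedence for each operator:
  * -> precedence 6
  / -> precedence 6
  != -> precedence 3
Sorted highest to lowest: *, /, !=
Distinct precedence values: [6, 3]
Number of distinct levels: 2

2


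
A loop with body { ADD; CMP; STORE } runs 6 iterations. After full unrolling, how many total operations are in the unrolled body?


Loop body operations: ADD, CMP, STORE (3 ops per iteration)
Unrolling 6 iterations:
  Iteration 1: ADD, CMP, STORE (3 ops)
  Iteration 2: ADD, CMP, STORE (3 ops)
  Iteration 3: ADD, CMP, STORE (3 ops)
  Iteration 4: ADD, CMP, STORE (3 ops)
  Iteration 5: ADD, CMP, STORE (3 ops)
  Iteration 6: ADD, CMP, STORE (3 ops)
Total: 6 iterations * 3 ops/iter = 18 operations

18


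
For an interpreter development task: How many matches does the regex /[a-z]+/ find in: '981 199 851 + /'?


Pattern: /[a-z]+/ (identifiers)
Input: '981 199 851 + /'
Scanning for matches:
Total matches: 0

0


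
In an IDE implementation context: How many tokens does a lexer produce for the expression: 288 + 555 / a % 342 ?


Scanning '288 + 555 / a % 342'
Token 1: '288' -> integer_literal
Token 2: '+' -> operator
Token 3: '555' -> integer_literal
Token 4: '/' -> operator
Token 5: 'a' -> identifier
Token 6: '%' -> operator
Token 7: '342' -> integer_literal
Total tokens: 7

7


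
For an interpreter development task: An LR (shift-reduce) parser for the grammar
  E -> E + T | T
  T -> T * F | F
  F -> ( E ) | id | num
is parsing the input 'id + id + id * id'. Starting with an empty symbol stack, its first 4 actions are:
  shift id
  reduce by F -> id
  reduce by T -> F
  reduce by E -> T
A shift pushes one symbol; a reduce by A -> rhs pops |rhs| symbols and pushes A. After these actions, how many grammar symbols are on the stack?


Tracking the symbol stack through each action:
  Action 1: shift 'id' : push -> stack = [id] (size 1)
  Action 2: reduce by F -> id : pop 1, push F -> stack = [F] (size 1)
  Action 3: reduce by T -> F : pop 1, push T -> stack = [T] (size 1)
  Action 4: reduce by E -> T : pop 1, push E -> stack = [E] (size 1)
Final stack size: 1

1


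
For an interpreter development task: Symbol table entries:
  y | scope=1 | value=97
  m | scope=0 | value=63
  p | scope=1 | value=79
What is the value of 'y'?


Searching symbol table for 'y':
  y | scope=1 | value=97 <- MATCH
  m | scope=0 | value=63
  p | scope=1 | value=79
Found 'y' at scope 1 with value 97

97


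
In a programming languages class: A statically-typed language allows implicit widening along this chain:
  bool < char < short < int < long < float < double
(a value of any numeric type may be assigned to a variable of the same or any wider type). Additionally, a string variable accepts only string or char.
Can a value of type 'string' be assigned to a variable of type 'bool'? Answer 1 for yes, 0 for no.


Target variable type: bool
Source value type: string
Rule: string cannot widen to any numeric type
Result: 0

0


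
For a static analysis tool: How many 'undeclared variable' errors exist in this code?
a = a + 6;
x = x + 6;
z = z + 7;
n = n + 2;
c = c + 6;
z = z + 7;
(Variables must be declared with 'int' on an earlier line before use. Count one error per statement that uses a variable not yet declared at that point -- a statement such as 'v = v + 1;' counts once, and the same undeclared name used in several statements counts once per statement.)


Scanning code line by line:
  Line 1: use 'a' -> ERROR (undeclared)
  Line 2: use 'x' -> ERROR (undeclared)
  Line 3: use 'z' -> ERROR (undeclared)
  Line 4: use 'n' -> ERROR (undeclared)
  Line 5: use 'c' -> ERROR (undeclared)
  Line 6: use 'z' -> ERROR (undeclared)
Total undeclared variable errors: 6

6


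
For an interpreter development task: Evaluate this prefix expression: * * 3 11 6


Parsing prefix expression: * * 3 11 6
Step 1: Innermost operation '* 3 11'
  3 * 11 = 33
Step 2: Outer operation '* [33] 6'
  33 * 6 = 198

198


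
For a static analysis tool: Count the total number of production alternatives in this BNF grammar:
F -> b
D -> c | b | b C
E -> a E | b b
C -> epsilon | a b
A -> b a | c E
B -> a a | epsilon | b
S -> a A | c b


Counting alternatives per rule:
  F: 1 alternative(s)
  D: 3 alternative(s)
  E: 2 alternative(s)
  C: 2 alternative(s)
  A: 2 alternative(s)
  B: 3 alternative(s)
  S: 2 alternative(s)
Sum: 1 + 3 + 2 + 2 + 2 + 3 + 2 = 15

15


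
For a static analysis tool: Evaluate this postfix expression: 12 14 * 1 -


Processing tokens left to right:
Push 12, Push 14
Pop 12 and 14, compute 12 * 14 = 168, push 168
Push 1
Pop 168 and 1, compute 168 - 1 = 167, push 167
Stack result: 167

167


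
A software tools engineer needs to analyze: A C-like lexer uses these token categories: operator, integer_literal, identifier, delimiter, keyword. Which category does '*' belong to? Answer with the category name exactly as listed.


Token: '*'
Checking categories:
  identifier: no
  integer_literal: no
  operator: YES
  keyword: no
  delimiter: no
Category: operator

operator


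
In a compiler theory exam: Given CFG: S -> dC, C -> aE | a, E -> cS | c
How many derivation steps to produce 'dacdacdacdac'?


Grammar: S -> dC, C -> aE | a, E -> cS | c
Deriving 'dacdacdacdac':
Step 1: S -> dC => dC
Step 2: C -> aE => daE
Step 3: E -> cS => dacS
Step 4: S -> dC => dacdC
Step 5: C -> aE => dacdaE
Step 6: E -> cS => dacdacS
Step 7: S -> dC => dacdacdC
Step 8: C -> aE => dacdacdaE
Step 9: E -> cS => dacdacdacS
Step 10: S -> dC => dacdacdacdC
Step 11: C -> aE => dacdacdacdaE
Step 12: E -> c => dacdacdacdac
Total derivation steps: 12

12


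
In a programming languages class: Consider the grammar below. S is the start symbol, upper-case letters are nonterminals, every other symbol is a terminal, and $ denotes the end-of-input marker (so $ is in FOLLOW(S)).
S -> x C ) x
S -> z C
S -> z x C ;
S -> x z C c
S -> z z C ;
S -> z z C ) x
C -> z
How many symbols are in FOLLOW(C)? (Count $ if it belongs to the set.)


S is the start symbol and does not occur in any rule body, so FOLLOW(S) = {$}.
Examining every occurrence of C in a rule body:
  S -> x C ) x : C is followed by terminal ')' -> add ')'
  S -> z C : C is at the right end -> add FOLLOW(S) = {$}
  S -> z x C ; : C is followed by terminal ';' -> add ';'
  S -> x z C c : C is followed by terminal 'c' -> add 'c'
  S -> z z C ; : C is followed by terminal ';' -> add ';' (already in the set)
  S -> z z C ) x : C is followed by terminal ')' -> add ')' (already in the set)
  C -> z : C does not occur in the body -> contributes nothing
FOLLOW(C) = {), ;, c, $}
Count: 4

4


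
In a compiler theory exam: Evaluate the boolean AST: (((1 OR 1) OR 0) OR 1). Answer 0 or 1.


Step 1: Evaluate inner node
  1 OR 1 = 1
Step 2: Evaluate next node
  1 OR 0 = 1
Step 3: Evaluate root node
  1 OR 1 = 1

1


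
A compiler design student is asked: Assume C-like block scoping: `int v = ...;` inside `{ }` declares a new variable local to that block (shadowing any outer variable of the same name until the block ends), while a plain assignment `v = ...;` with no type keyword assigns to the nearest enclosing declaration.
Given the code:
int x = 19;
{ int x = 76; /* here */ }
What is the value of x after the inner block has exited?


Analyzing scoping rules:
Outer scope: declares x = 19
Inner block: 'int x = 76;' declares a NEW x that shadows the outer one
When the block exits the inner x goes out of scope; the outer x was never modified -> 19
Result: 19

19


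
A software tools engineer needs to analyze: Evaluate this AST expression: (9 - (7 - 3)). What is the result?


Expression: (9 - (7 - 3))
Evaluating step by step:
  7 - 3 = 4
  9 - 4 = 5
Result: 5

5


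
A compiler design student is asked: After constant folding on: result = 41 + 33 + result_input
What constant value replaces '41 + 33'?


Identifying constant sub-expression:
  Original: result = 41 + 33 + result_input
  41 and 33 are both compile-time constants
  Evaluating: 41 + 33 = 74
  After folding: result = 74 + result_input

74


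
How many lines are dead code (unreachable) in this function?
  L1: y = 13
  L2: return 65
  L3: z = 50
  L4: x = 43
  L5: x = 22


Analyzing control flow:
  L1: reachable (before return)
  L2: reachable (return statement)
  L3: DEAD (after return at L2)
  L4: DEAD (after return at L2)
  L5: DEAD (after return at L2)
Return at L2, total lines = 5
Dead lines: L3 through L5
Count: 3

3


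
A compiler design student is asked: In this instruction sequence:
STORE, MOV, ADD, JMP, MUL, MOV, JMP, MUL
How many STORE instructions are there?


Scanning instruction sequence for STORE:
  Position 1: STORE <- MATCH
  Position 2: MOV
  Position 3: ADD
  Position 4: JMP
  Position 5: MUL
  Position 6: MOV
  Position 7: JMP
  Position 8: MUL
Matches at positions: [1]
Total STORE count: 1

1


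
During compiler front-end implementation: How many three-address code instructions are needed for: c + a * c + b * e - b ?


Expression: c + a * c + b * e - b
Generating three-address code (respecting * over +/- precedence):
  Instruction 1: t1 = a * c
  Instruction 2: t2 = b * e
  Instruction 3: t3 = c + t1
  Instruction 4: t4 = t3 + t2
  Instruction 5: t5 = t4 - b
Total instructions: 5

5


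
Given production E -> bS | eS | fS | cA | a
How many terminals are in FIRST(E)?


Production: E -> bS | eS | fS | cA | a
Examining each alternative for leading terminals:
  E -> bS : first terminal = 'b'
  E -> eS : first terminal = 'e'
  E -> fS : first terminal = 'f'
  E -> cA : first terminal = 'c'
  E -> a : first terminal = 'a'
FIRST(E) = {a, b, c, e, f}
Count: 5

5


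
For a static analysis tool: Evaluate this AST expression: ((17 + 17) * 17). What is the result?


Expression: ((17 + 17) * 17)
Evaluating step by step:
  17 + 17 = 34
  34 * 17 = 578
Result: 578

578


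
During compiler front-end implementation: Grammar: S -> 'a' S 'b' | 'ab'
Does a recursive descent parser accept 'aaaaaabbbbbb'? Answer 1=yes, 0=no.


Grammar accepts strings of the form a^n b^n (n >= 1)
Word: 'aaaaaabbbbbb'
Counting: 6 a's and 6 b's
Check: 6 == 6? Yes
Derivation (S -> aSb applied 5 time(s), then S -> ab): S => aSb => aaSbb => aaaSbbb => aaaaSbbbb => aaaaaSbbbbb => aaaaaabbbbbb
Accepted

1


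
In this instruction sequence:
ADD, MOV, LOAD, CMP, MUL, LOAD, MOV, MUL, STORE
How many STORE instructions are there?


Scanning instruction sequence for STORE:
  Position 1: ADD
  Position 2: MOV
  Position 3: LOAD
  Position 4: CMP
  Position 5: MUL
  Position 6: LOAD
  Position 7: MOV
  Position 8: MUL
  Position 9: STORE <- MATCH
Matches at positions: [9]
Total STORE count: 1

1


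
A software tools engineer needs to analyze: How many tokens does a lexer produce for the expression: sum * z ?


Scanning 'sum * z'
Token 1: 'sum' -> identifier
Token 2: '*' -> operator
Token 3: 'z' -> identifier
Total tokens: 3

3


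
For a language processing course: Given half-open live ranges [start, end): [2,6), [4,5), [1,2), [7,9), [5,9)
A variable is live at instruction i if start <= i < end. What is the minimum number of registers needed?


Live ranges:
  Var0: [2, 6)
  Var1: [4, 5)
  Var2: [1, 2)
  Var3: [7, 9)
  Var4: [5, 9)
Sweep-line events (position, delta, active):
  pos=1 start -> active=1
  pos=2 end -> active=0
  pos=2 start -> active=1
  pos=4 start -> active=2
  pos=5 end -> active=1
  pos=5 start -> active=2
  pos=6 end -> active=1
  pos=7 start -> active=2
  pos=9 end -> active=1
  pos=9 end -> active=0
Maximum simultaneous active: 2
Minimum registers needed: 2

2


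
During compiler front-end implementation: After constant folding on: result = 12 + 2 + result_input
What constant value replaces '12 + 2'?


Identifying constant sub-expression:
  Original: result = 12 + 2 + result_input
  12 and 2 are both compile-time constants
  Evaluating: 12 + 2 = 14
  After folding: result = 14 + result_input

14


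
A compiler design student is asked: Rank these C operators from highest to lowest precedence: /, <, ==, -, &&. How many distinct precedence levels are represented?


Looking up precedence for each operator:
  / -> precedence 6
  < -> precedence 4
  == -> precedence 3
  - -> precedence 5
  && -> precedence 2
Sorted highest to lowest: /, -, <, ==, &&
Distinct precedence values: [6, 5, 4, 3, 2]
Number of distinct levels: 5

5


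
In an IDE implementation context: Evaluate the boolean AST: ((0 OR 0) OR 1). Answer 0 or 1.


Step 1: Evaluate inner node
  0 OR 0 = 0
Step 2: Evaluate root node
  0 OR 1 = 1

1


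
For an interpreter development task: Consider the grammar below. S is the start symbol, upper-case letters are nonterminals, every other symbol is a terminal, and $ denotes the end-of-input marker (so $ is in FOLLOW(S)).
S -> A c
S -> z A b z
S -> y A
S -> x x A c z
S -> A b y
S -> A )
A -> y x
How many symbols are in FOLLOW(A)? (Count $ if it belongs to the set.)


S is the start symbol and does not occur in any rule body, so FOLLOW(S) = {$}.
Examining every occurrence of A in a rule body:
  S -> A c : A is followed by terminal 'c' -> add 'c'
  S -> z A b z : A is followed by terminal 'b' -> add 'b'
  S -> y A : A is at the right end -> add FOLLOW(S) = {$}
  S -> x x A c z : A is followed by terminal 'c' -> add 'c' (already in the set)
  S -> A b y : A is followed by terminal 'b' -> add 'b' (already in the set)
  S -> A ) : A is followed by terminal ')' -> add ')'
  A -> y x : A does not occur in the body -> contributes nothing
FOLLOW(A) = {), b, c, $}
Count: 4

4


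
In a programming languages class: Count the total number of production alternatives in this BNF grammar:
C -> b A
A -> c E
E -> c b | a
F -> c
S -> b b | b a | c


Counting alternatives per rule:
  C: 1 alternative(s)
  A: 1 alternative(s)
  E: 2 alternative(s)
  F: 1 alternative(s)
  S: 3 alternative(s)
Sum: 1 + 1 + 2 + 1 + 3 = 8

8


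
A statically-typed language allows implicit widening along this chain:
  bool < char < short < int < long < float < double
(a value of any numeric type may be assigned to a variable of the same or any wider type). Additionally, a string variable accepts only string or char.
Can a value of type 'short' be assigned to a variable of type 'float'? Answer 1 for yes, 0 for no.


Target variable type: float
Source value type: short
Numeric ranks: short=2, float=5
Widening allowed iff rank(source) <= rank(target): 2 <= 5? Yes
Result: 1

1


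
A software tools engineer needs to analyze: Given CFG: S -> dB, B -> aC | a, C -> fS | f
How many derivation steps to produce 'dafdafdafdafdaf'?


Grammar: S -> dB, B -> aC | a, C -> fS | f
Deriving 'dafdafdafdafdaf':
Step 1: S -> dB => dB
Step 2: B -> aC => daC
Step 3: C -> fS => dafS
Step 4: S -> dB => dafdB
Step 5: B -> aC => dafdaC
Step 6: C -> fS => dafdafS
Step 7: S -> dB => dafdafdB
Step 8: B -> aC => dafdafdaC
Step 9: C -> fS => dafdafdafS
Step 10: S -> dB => dafdafdafdB
Step 11: B -> aC => dafdafdafdaC
Step 12: C -> fS => dafdafdafdafS
Step 13: S -> dB => dafdafdafdafdB
Step 14: B -> aC => dafdafdafdafdaC
Step 15: C -> f => dafdafdafdafdaf
Total derivation steps: 15

15


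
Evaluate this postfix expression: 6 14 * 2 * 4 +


Processing tokens left to right:
Push 6, Push 14
Pop 6 and 14, compute 6 * 14 = 84, push 84
Push 2
Pop 84 and 2, compute 84 * 2 = 168, push 168
Push 4
Pop 168 and 4, compute 168 + 4 = 172, push 172
Stack result: 172

172


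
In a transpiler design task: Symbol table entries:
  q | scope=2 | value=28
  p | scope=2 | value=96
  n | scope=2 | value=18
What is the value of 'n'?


Searching symbol table for 'n':
  q | scope=2 | value=28
  p | scope=2 | value=96
  n | scope=2 | value=18 <- MATCH
Found 'n' at scope 2 with value 18

18


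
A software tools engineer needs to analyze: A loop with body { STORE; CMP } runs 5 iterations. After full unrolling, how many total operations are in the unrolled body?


Loop body operations: STORE, CMP (2 ops per iteration)
Unrolling 5 iterations:
  Iteration 1: STORE, CMP (2 ops)
  Iteration 2: STORE, CMP (2 ops)
  Iteration 3: STORE, CMP (2 ops)
  Iteration 4: STORE, CMP (2 ops)
  Iteration 5: STORE, CMP (2 ops)
Total: 5 iterations * 2 ops/iter = 10 operations

10


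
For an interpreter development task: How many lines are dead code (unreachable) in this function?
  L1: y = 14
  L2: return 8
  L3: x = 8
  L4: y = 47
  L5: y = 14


Analyzing control flow:
  L1: reachable (before return)
  L2: reachable (return statement)
  L3: DEAD (after return at L2)
  L4: DEAD (after return at L2)
  L5: DEAD (after return at L2)
Return at L2, total lines = 5
Dead lines: L3 through L5
Count: 3

3


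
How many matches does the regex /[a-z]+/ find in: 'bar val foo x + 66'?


Pattern: /[a-z]+/ (identifiers)
Input: 'bar val foo x + 66'
Scanning for matches:
  Match 1: 'bar'
  Match 2: 'val'
  Match 3: 'foo'
  Match 4: 'x'
Total matches: 4

4


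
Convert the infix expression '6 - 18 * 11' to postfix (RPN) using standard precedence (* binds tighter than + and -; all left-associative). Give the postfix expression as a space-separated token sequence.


Applying the shunting-yard algorithm:
  Operand 6 -> output
  Push '-' onto operator stack -> op-stack: [-]
  Operand 18 -> output
  Push '*' onto operator stack -> op-stack: [-, *]
  Operand 11 -> output
  End of input: pop '*' to output
  End of input: pop '-' to output
Postfix result: 6 18 11 * -

6 18 11 * -


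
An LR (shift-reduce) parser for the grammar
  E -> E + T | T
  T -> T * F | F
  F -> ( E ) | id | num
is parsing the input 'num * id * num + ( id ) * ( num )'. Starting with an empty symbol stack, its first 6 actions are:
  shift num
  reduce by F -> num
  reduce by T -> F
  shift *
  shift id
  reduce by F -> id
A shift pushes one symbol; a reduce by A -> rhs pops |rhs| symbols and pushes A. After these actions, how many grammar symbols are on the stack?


Tracking the symbol stack through each action:
  Action 1: shift 'num' : push -> stack = [num] (size 1)
  Action 2: reduce by F -> num : pop 1, push F -> stack = [F] (size 1)
  Action 3: reduce by T -> F : pop 1, push T -> stack = [T] (size 1)
  Action 4: shift '*' : push -> stack = [T, *] (size 2)
  Action 5: shift 'id' : push -> stack = [T, *, id] (size 3)
  Action 6: reduce by F -> id : pop 1, push F -> stack = [T, *, F] (size 3)
Final stack size: 3

3


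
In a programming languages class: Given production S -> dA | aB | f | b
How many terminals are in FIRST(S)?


Production: S -> dA | aB | f | b
Examining each alternative for leading terminals:
  S -> dA : first terminal = 'd'
  S -> aB : first terminal = 'a'
  S -> f : first terminal = 'f'
  S -> b : first terminal = 'b'
FIRST(S) = {a, b, d, f}
Count: 4

4


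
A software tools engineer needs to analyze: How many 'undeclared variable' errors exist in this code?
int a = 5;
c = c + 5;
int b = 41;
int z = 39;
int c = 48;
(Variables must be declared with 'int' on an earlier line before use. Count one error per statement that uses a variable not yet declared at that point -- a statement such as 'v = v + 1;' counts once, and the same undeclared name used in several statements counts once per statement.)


Scanning code line by line:
  Line 1: declare 'a' -> declared = ['a']
  Line 2: use 'c' -> ERROR (undeclared)
  Line 3: declare 'b' -> declared = ['a', 'b']
  Line 4: declare 'z' -> declared = ['a', 'b', 'z']
  Line 5: declare 'c' -> declared = ['a', 'b', 'c', 'z']
Total undeclared variable errors: 1

1


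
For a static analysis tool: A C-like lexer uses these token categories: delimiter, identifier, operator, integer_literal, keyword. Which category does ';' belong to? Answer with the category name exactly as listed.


Token: ';'
Checking categories:
  identifier: no
  integer_literal: no
  operator: no
  keyword: no
  delimiter: YES
Category: delimiter

delimiter
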